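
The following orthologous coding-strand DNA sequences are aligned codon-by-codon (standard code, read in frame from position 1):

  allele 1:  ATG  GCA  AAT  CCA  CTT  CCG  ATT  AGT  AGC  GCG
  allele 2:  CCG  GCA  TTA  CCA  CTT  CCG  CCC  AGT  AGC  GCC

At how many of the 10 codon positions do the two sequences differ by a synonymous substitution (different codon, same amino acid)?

Codon 1: ATG Met / CCG Pro — nonsynonymous.
Codon 2: GCA Ala / GCA Ala — identical.
Codon 3: AAT Asn / TTA Leu — nonsynonymous.
Codon 4: CCA Pro / CCA Pro — identical.
Codon 5: CTT Leu / CTT Leu — identical.
Codon 6: CCG Pro / CCG Pro — identical.
Codon 7: ATT Ile / CCC Pro — nonsynonymous.
Codon 8: AGT Ser / AGT Ser — identical.
Codon 9: AGC Ser / AGC Ser — identical.
Codon 10: GCG Ala / GCC Ala — synonymous.
Synonymous differences: 1.

1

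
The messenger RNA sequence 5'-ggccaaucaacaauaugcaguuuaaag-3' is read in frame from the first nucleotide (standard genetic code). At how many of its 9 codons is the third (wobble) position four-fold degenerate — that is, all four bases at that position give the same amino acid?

Codon 1 GGC (Gly): third position 4-fold.
Codon 2 CAA (Gln): third position 2-fold.
Codon 3 UCA (Ser): third position 4-fold.
Codon 4 ACA (Thr): third position 4-fold.
Codon 5 AUA (Ile): third position 3-fold.
Codon 6 UGC (Cys): third position 2-fold.
Codon 7 AGU (Ser): third position 2-fold.
Codon 8 UUA (Leu): third position 2-fold.
Codon 9 AAG (Lys): third position 2-fold.
Four-fold degenerate third positions: 3.

3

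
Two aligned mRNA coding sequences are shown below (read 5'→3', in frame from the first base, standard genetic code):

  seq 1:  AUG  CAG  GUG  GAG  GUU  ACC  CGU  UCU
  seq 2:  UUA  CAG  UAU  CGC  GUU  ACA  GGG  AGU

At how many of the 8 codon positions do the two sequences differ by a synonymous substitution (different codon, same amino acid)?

2

Codon 1: AUG Met / UUA Leu — nonsynonymous.
Codon 2: CAG Gln / CAG Gln — identical.
Codon 3: GUG Val / UAU Tyr — nonsynonymous.
Codon 4: GAG Glu / CGC Arg — nonsynonymous.
Codon 5: GUU Val / GUU Val — identical.
Codon 6: ACC Thr / ACA Thr — synonymous.
Codon 7: CGU Arg / GGG Gly — nonsynonymous.
Codon 8: UCU Ser / AGU Ser — synonymous.
Synonymous differences: 2.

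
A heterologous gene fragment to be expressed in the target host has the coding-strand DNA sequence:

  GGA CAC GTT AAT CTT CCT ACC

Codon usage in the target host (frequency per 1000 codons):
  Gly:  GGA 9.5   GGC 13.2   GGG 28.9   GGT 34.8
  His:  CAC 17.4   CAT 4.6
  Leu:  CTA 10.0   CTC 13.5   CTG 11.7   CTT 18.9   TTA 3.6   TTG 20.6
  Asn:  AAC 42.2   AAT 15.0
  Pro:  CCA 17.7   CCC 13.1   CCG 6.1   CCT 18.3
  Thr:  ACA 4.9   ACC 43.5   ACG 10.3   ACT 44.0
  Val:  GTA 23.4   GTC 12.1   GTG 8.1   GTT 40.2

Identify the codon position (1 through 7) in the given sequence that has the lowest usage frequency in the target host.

Codon 1 GGA (Gly): 9.5 per 1000.
Codon 2 CAC (His): 17.4 per 1000.
Codon 3 GTT (Val): 40.2 per 1000.
Codon 4 AAT (Asn): 15.0 per 1000.
Codon 5 CTT (Leu): 18.9 per 1000.
Codon 6 CCT (Pro): 18.3 per 1000.
Codon 7 ACC (Thr): 43.5 per 1000.
Lowest frequency is 9.5 at codon 1.

1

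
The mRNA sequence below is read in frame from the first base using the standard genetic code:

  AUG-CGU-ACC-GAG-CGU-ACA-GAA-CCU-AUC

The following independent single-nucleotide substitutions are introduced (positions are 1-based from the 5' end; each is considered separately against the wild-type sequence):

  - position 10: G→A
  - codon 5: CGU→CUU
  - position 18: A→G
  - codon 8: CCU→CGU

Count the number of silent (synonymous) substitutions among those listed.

Codon 4: GAG (Glu) → AAG (Lys) — missense.
Codon 5: CGU (Arg) → CUU (Leu) — missense.
Codon 6: ACA (Thr) → ACG (Thr) — synonymous.
Codon 8: CCU (Pro) → CGU (Arg) — missense.
Synonymous: 1 of 4.

1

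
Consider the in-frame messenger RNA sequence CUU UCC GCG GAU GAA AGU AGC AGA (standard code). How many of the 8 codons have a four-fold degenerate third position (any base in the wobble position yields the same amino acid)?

3

Codon 1 CUU (Leu): third position 4-fold.
Codon 2 UCC (Ser): third position 4-fold.
Codon 3 GCG (Ala): third position 4-fold.
Codon 4 GAU (Asp): third position 2-fold.
Codon 5 GAA (Glu): third position 2-fold.
Codon 6 AGU (Ser): third position 2-fold.
Codon 7 AGC (Ser): third position 2-fold.
Codon 8 AGA (Arg): third position 2-fold.
Four-fold degenerate third positions: 3.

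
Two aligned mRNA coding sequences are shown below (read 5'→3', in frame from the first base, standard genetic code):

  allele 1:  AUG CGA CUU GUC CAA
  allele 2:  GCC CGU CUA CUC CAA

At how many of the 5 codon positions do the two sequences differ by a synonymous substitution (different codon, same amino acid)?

Codon 1: AUG Met / GCC Ala — nonsynonymous.
Codon 2: CGA Arg / CGU Arg — synonymous.
Codon 3: CUU Leu / CUA Leu — synonymous.
Codon 4: GUC Val / CUC Leu — nonsynonymous.
Codon 5: CAA Gln / CAA Gln — identical.
Synonymous differences: 2.

2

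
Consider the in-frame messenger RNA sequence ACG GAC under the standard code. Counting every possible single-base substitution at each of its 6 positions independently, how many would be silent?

Codon 1 (ACG, Thr): 3 synonymous substitutions.
Codon 2 (GAC, Asp): 1 synonymous substitution.
Total: 3 + 1 = 4.

4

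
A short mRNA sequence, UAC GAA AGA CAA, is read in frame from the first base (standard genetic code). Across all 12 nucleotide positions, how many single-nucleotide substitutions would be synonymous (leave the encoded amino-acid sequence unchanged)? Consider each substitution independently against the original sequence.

5

Codon 1 (UAC, Tyr): 1 synonymous substitution.
Codon 2 (GAA, Glu): 1 synonymous substitution.
Codon 3 (AGA, Arg): 2 synonymous substitutions.
Codon 4 (CAA, Gln): 1 synonymous substitution.
Total: 1 + 1 + 2 + 1 = 5.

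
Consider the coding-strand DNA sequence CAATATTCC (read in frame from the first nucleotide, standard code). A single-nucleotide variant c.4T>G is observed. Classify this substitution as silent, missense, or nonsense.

Position 4 falls in codon 2: TAT → Tyr.
After the substitution the codon is GAT → Asp.
Tyr ≠ Asp, so this is a missense mutation.

missense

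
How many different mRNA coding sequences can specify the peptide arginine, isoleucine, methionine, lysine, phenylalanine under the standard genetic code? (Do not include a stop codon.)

72

Arg: 6 codons.
Ile: 3 codons.
Met: 1 codon.
Lys: 2 codons.
Phe: 2 codons.
6 × 3 × 1 × 2 × 2 = 72.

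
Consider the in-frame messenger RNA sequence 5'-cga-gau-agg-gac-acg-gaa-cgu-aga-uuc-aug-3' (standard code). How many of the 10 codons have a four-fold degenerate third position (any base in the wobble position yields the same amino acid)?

3

Codon 1 CGA (Arg): third position 4-fold.
Codon 2 GAU (Asp): third position 2-fold.
Codon 3 AGG (Arg): third position 2-fold.
Codon 4 GAC (Asp): third position 2-fold.
Codon 5 ACG (Thr): third position 4-fold.
Codon 6 GAA (Glu): third position 2-fold.
Codon 7 CGU (Arg): third position 4-fold.
Codon 8 AGA (Arg): third position 2-fold.
Codon 9 UUC (Phe): third position 2-fold.
Codon 10 AUG (Met): third position 1-fold.
Four-fold degenerate third positions: 3.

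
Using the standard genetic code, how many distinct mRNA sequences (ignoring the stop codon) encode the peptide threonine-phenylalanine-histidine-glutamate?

Thr: 4 codons.
Phe: 2 codons.
His: 2 codons.
Glu: 2 codons.
4 × 2 × 2 × 2 = 32.

32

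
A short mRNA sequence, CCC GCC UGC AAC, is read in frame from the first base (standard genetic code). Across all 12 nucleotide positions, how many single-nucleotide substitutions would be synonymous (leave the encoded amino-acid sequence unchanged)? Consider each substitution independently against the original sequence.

8

Codon 1 (CCC, Pro): 3 synonymous substitutions.
Codon 2 (GCC, Ala): 3 synonymous substitutions.
Codon 3 (UGC, Cys): 1 synonymous substitution.
Codon 4 (AAC, Asn): 1 synonymous substitution.
Total: 3 + 3 + 1 + 1 = 8.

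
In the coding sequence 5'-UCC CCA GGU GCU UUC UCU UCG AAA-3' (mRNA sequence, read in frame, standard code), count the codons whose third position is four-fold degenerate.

6

Codon 1 UCC (Ser): third position 4-fold.
Codon 2 CCA (Pro): third position 4-fold.
Codon 3 GGU (Gly): third position 4-fold.
Codon 4 GCU (Ala): third position 4-fold.
Codon 5 UUC (Phe): third position 2-fold.
Codon 6 UCU (Ser): third position 4-fold.
Codon 7 UCG (Ser): third position 4-fold.
Codon 8 AAA (Lys): third position 2-fold.
Four-fold degenerate third positions: 6.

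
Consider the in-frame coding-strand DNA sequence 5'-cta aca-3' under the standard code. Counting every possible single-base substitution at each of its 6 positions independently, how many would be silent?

7

Codon 1 (CTA, Leu): 4 synonymous substitutions.
Codon 2 (ACA, Thr): 3 synonymous substitutions.
Total: 4 + 3 = 7.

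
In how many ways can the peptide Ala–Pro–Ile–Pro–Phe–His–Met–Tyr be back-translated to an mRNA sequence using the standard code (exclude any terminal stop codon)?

1536

Ala: 4 codons.
Pro: 4 codons.
Ile: 3 codons.
Pro: 4 codons.
Phe: 2 codons.
His: 2 codons.
Met: 1 codon.
Tyr: 2 codons.
4 × 4 × 3 × 4 × 2 × 2 × 1 × 2 = 1536.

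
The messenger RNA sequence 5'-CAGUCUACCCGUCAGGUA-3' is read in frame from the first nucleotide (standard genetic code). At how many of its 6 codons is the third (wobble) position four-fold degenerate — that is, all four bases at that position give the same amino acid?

Codon 1 CAG (Gln): third position 2-fold.
Codon 2 UCU (Ser): third position 4-fold.
Codon 3 ACC (Thr): third position 4-fold.
Codon 4 CGU (Arg): third position 4-fold.
Codon 5 CAG (Gln): third position 2-fold.
Codon 6 GUA (Val): third position 4-fold.
Four-fold degenerate third positions: 4.

4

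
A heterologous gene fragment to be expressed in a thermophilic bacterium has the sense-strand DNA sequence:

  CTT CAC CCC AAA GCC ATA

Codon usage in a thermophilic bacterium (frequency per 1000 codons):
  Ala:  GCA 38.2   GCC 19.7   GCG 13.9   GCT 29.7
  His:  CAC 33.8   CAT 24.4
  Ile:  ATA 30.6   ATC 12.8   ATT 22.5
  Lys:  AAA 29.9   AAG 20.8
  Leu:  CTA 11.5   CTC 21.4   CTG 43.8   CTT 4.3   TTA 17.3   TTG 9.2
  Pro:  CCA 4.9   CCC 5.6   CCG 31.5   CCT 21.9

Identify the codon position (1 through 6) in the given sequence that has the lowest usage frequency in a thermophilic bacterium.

Codon 1 CTT (Leu): 4.3 per 1000.
Codon 2 CAC (His): 33.8 per 1000.
Codon 3 CCC (Pro): 5.6 per 1000.
Codon 4 AAA (Lys): 29.9 per 1000.
Codon 5 GCC (Ala): 19.7 per 1000.
Codon 6 ATA (Ile): 30.6 per 1000.
Lowest frequency is 4.3 at codon 1.

1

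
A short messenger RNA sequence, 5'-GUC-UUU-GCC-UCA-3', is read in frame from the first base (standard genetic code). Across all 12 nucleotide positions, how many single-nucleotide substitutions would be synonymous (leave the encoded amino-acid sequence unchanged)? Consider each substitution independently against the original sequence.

10

Codon 1 (GUC, Val): 3 synonymous substitutions.
Codon 2 (UUU, Phe): 1 synonymous substitution.
Codon 3 (GCC, Ala): 3 synonymous substitutions.
Codon 4 (UCA, Ser): 3 synonymous substitutions.
Total: 3 + 1 + 3 + 3 = 10.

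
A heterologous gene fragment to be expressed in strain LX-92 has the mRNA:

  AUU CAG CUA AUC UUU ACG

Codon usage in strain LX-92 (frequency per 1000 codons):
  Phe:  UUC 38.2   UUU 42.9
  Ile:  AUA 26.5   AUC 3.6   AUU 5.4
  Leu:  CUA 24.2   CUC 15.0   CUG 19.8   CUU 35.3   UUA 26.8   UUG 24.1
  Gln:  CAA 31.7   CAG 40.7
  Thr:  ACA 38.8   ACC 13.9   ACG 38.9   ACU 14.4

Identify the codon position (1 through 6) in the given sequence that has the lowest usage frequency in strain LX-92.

4

Codon 1 AUU (Ile): 5.4 per 1000.
Codon 2 CAG (Gln): 40.7 per 1000.
Codon 3 CUA (Leu): 24.2 per 1000.
Codon 4 AUC (Ile): 3.6 per 1000.
Codon 5 UUU (Phe): 42.9 per 1000.
Codon 6 ACG (Thr): 38.9 per 1000.
Lowest frequency is 3.6 at codon 4.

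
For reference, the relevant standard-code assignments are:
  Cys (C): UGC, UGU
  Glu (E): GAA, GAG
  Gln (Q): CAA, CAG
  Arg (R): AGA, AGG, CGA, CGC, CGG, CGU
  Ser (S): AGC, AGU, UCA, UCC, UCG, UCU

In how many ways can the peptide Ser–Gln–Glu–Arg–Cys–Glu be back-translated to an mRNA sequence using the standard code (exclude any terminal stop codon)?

Ser: 6 codons.
Gln: 2 codons.
Glu: 2 codons.
Arg: 6 codons.
Cys: 2 codons.
Glu: 2 codons.
6 × 2 × 2 × 6 × 2 × 2 = 576.

576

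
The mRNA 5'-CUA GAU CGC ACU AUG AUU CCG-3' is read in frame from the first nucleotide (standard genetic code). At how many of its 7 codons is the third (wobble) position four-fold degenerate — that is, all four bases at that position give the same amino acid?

4

Codon 1 CUA (Leu): third position 4-fold.
Codon 2 GAU (Asp): third position 2-fold.
Codon 3 CGC (Arg): third position 4-fold.
Codon 4 ACU (Thr): third position 4-fold.
Codon 5 AUG (Met): third position 1-fold.
Codon 6 AUU (Ile): third position 3-fold.
Codon 7 CCG (Pro): third position 4-fold.
Four-fold degenerate third positions: 4.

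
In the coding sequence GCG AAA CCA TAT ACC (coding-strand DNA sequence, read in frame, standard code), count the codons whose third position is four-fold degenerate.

Codon 1 GCG (Ala): third position 4-fold.
Codon 2 AAA (Lys): third position 2-fold.
Codon 3 CCA (Pro): third position 4-fold.
Codon 4 TAT (Tyr): third position 2-fold.
Codon 5 ACC (Thr): third position 4-fold.
Four-fold degenerate third positions: 3.

3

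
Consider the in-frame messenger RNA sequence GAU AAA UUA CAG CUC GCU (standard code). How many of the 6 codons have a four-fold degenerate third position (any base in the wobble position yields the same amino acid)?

2

Codon 1 GAU (Asp): third position 2-fold.
Codon 2 AAA (Lys): third position 2-fold.
Codon 3 UUA (Leu): third position 2-fold.
Codon 4 CAG (Gln): third position 2-fold.
Codon 5 CUC (Leu): third position 4-fold.
Codon 6 GCU (Ala): third position 4-fold.
Four-fold degenerate third positions: 2.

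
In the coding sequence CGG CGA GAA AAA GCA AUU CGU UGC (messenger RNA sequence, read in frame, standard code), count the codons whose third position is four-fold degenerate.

Codon 1 CGG (Arg): third position 4-fold.
Codon 2 CGA (Arg): third position 4-fold.
Codon 3 GAA (Glu): third position 2-fold.
Codon 4 AAA (Lys): third position 2-fold.
Codon 5 GCA (Ala): third position 4-fold.
Codon 6 AUU (Ile): third position 3-fold.
Codon 7 CGU (Arg): third position 4-fold.
Codon 8 UGC (Cys): third position 2-fold.
Four-fold degenerate third positions: 4.

4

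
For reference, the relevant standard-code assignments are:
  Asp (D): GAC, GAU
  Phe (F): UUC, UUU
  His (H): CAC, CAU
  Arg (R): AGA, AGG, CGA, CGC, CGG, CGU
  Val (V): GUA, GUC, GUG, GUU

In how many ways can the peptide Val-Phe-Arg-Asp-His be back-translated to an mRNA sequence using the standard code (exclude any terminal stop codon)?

Val: 4 codons.
Phe: 2 codons.
Arg: 6 codons.
Asp: 2 codons.
His: 2 codons.
4 × 2 × 6 × 2 × 2 = 192.

192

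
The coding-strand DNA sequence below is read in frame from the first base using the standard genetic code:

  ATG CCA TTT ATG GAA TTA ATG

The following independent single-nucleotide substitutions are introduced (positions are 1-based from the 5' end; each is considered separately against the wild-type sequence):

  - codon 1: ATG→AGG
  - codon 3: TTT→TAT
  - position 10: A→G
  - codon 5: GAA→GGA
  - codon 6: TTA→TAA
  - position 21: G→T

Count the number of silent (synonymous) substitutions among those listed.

0

Codon 1: ATG (Met) → AGG (Arg) — missense.
Codon 3: TTT (Phe) → TAT (Tyr) — missense.
Codon 4: ATG (Met) → GTG (Val) — missense.
Codon 5: GAA (Glu) → GGA (Gly) — missense.
Codon 6: TTA (Leu) → TAA (Stop) — nonsense.
Codon 7: ATG (Met) → ATT (Ile) — missense.
Synonymous: 0 of 6.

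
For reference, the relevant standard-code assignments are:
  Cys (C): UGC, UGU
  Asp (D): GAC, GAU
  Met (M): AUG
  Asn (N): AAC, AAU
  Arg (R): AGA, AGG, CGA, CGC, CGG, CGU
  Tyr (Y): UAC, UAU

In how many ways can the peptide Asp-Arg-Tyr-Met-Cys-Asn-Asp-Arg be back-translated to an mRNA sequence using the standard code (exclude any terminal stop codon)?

1152

Asp: 2 codons.
Arg: 6 codons.
Tyr: 2 codons.
Met: 1 codon.
Cys: 2 codons.
Asn: 2 codons.
Asp: 2 codons.
Arg: 6 codons.
2 × 6 × 2 × 1 × 2 × 2 × 2 × 6 = 1152.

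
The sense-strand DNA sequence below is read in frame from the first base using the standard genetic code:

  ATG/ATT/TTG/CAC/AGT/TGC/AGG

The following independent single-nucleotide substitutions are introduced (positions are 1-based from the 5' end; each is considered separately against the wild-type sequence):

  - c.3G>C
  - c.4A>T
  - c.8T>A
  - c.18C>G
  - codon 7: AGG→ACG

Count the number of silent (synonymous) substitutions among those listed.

0

Codon 1: ATG (Met) → ATC (Ile) — missense.
Codon 2: ATT (Ile) → TTT (Phe) — missense.
Codon 3: TTG (Leu) → TAG (Stop) — nonsense.
Codon 6: TGC (Cys) → TGG (Trp) — missense.
Codon 7: AGG (Arg) → ACG (Thr) — missense.
Synonymous: 0 of 5.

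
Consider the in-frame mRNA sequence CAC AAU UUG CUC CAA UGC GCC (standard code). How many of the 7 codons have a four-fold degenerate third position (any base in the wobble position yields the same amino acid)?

Codon 1 CAC (His): third position 2-fold.
Codon 2 AAU (Asn): third position 2-fold.
Codon 3 UUG (Leu): third position 2-fold.
Codon 4 CUC (Leu): third position 4-fold.
Codon 5 CAA (Gln): third position 2-fold.
Codon 6 UGC (Cys): third position 2-fold.
Codon 7 GCC (Ala): third position 4-fold.
Four-fold degenerate third positions: 2.

2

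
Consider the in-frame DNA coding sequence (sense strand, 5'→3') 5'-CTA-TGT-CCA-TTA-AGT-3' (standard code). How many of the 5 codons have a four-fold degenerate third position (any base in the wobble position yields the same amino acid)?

2

Codon 1 CTA (Leu): third position 4-fold.
Codon 2 TGT (Cys): third position 2-fold.
Codon 3 CCA (Pro): third position 4-fold.
Codon 4 TTA (Leu): third position 2-fold.
Codon 5 AGT (Ser): third position 2-fold.
Four-fold degenerate third positions: 2.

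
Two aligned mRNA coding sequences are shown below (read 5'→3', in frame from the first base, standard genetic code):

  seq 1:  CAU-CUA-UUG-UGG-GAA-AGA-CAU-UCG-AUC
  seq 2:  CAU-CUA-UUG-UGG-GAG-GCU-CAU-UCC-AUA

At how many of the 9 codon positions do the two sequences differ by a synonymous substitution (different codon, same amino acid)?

3

Codon 1: CAU His / CAU His — identical.
Codon 2: CUA Leu / CUA Leu — identical.
Codon 3: UUG Leu / UUG Leu — identical.
Codon 4: UGG Trp / UGG Trp — identical.
Codon 5: GAA Glu / GAG Glu — synonymous.
Codon 6: AGA Arg / GCU Ala — nonsynonymous.
Codon 7: CAU His / CAU His — identical.
Codon 8: UCG Ser / UCC Ser — synonymous.
Codon 9: AUC Ile / AUA Ile — synonymous.
Synonymous differences: 3.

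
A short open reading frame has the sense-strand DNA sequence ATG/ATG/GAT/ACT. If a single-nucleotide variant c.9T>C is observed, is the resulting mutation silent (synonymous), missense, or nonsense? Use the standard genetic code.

silent

Position 9 falls in codon 3: GAT → Asp.
After the substitution the codon is GAC → Asp.
Both encode Asp, so the change is synonymous.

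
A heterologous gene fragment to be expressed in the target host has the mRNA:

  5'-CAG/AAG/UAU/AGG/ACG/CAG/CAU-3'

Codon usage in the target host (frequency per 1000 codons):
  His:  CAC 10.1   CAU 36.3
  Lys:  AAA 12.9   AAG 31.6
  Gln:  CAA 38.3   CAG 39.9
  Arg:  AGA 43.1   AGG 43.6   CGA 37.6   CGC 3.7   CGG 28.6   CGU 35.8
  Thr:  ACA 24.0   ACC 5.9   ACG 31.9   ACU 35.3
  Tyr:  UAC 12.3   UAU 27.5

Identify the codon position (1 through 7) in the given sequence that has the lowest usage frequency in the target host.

Codon 1 CAG (Gln): 39.9 per 1000.
Codon 2 AAG (Lys): 31.6 per 1000.
Codon 3 UAU (Tyr): 27.5 per 1000.
Codon 4 AGG (Arg): 43.6 per 1000.
Codon 5 ACG (Thr): 31.9 per 1000.
Codon 6 CAG (Gln): 39.9 per 1000.
Codon 7 CAU (His): 36.3 per 1000.
Lowest frequency is 27.5 at codon 3.

3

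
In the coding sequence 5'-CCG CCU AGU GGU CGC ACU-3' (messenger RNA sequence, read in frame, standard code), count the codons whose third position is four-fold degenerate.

Codon 1 CCG (Pro): third position 4-fold.
Codon 2 CCU (Pro): third position 4-fold.
Codon 3 AGU (Ser): third position 2-fold.
Codon 4 GGU (Gly): third position 4-fold.
Codon 5 CGC (Arg): third position 4-fold.
Codon 6 ACU (Thr): third position 4-fold.
Four-fold degenerate third positions: 5.

5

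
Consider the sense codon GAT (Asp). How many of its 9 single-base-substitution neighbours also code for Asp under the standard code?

Position 1: none → 0 synonymous.
Position 2: none → 0 synonymous.
Position 3: GAC → 1 synonymous.
Total: 0 + 0 + 1 = 1.

1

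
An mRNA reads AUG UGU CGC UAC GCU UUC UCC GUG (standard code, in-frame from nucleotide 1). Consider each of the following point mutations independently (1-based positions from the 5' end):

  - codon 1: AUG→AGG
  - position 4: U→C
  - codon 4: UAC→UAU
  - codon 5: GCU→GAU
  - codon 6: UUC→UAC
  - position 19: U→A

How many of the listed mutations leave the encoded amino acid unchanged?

1

Codon 1: AUG (Met) → AGG (Arg) — missense.
Codon 2: UGU (Cys) → CGU (Arg) — missense.
Codon 4: UAC (Tyr) → UAU (Tyr) — synonymous.
Codon 5: GCU (Ala) → GAU (Asp) — missense.
Codon 6: UUC (Phe) → UAC (Tyr) — missense.
Codon 7: UCC (Ser) → ACC (Thr) — missense.
Synonymous: 1 of 6.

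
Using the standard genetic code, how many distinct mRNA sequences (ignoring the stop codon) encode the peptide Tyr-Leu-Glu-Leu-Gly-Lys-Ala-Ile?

Tyr: 2 codons.
Leu: 6 codons.
Glu: 2 codons.
Leu: 6 codons.
Gly: 4 codons.
Lys: 2 codons.
Ala: 4 codons.
Ile: 3 codons.
2 × 6 × 2 × 6 × 4 × 2 × 4 × 3 = 13824.

13824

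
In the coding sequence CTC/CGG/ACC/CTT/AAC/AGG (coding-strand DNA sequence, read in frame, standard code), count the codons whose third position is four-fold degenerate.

4

Codon 1 CTC (Leu): third position 4-fold.
Codon 2 CGG (Arg): third position 4-fold.
Codon 3 ACC (Thr): third position 4-fold.
Codon 4 CTT (Leu): third position 4-fold.
Codon 5 AAC (Asn): third position 2-fold.
Codon 6 AGG (Arg): third position 2-fold.
Four-fold degenerate third positions: 4.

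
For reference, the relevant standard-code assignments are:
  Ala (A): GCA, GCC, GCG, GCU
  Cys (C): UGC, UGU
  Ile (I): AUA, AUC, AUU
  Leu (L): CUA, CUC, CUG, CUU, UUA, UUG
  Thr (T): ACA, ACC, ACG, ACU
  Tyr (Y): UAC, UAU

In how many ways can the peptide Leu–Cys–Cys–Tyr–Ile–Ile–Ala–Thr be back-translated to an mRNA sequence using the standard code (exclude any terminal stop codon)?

6912

Leu: 6 codons.
Cys: 2 codons.
Cys: 2 codons.
Tyr: 2 codons.
Ile: 3 codons.
Ile: 3 codons.
Ala: 4 codons.
Thr: 4 codons.
6 × 2 × 2 × 2 × 3 × 3 × 4 × 4 = 6912.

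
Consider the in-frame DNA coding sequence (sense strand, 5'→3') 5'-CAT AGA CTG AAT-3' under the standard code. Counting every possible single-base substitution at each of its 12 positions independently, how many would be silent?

Codon 1 (CAT, His): 1 synonymous substitution.
Codon 2 (AGA, Arg): 2 synonymous substitutions.
Codon 3 (CTG, Leu): 4 synonymous substitutions.
Codon 4 (AAT, Asn): 1 synonymous substitution.
Total: 1 + 2 + 4 + 1 = 8.

8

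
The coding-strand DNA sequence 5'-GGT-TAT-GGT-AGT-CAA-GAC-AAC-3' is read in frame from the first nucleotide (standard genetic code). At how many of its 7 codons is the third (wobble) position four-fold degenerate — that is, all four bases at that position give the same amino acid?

Codon 1 GGT (Gly): third position 4-fold.
Codon 2 TAT (Tyr): third position 2-fold.
Codon 3 GGT (Gly): third position 4-fold.
Codon 4 AGT (Ser): third position 2-fold.
Codon 5 CAA (Gln): third position 2-fold.
Codon 6 GAC (Asp): third position 2-fold.
Codon 7 AAC (Asn): third position 2-fold.
Four-fold degenerate third positions: 2.

2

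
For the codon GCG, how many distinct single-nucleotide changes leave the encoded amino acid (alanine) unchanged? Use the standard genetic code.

Position 1: none → 0 synonymous.
Position 2: none → 0 synonymous.
Position 3: GCU, GCC, GCA → 3 synonymous.
Total: 0 + 0 + 3 = 3.

3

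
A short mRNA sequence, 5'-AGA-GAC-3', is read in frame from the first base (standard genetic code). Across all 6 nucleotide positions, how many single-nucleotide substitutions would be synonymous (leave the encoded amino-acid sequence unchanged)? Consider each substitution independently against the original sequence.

Codon 1 (AGA, Arg): 2 synonymous substitutions.
Codon 2 (GAC, Asp): 1 synonymous substitution.
Total: 2 + 1 = 3.

3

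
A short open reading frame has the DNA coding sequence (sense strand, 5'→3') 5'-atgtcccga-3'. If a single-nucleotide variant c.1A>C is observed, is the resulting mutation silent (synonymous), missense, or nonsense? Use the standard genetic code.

Position 1 falls in codon 1: ATG → Met.
After the substitution the codon is CTG → Leu.
Met ≠ Leu, so this is a missense mutation.

missense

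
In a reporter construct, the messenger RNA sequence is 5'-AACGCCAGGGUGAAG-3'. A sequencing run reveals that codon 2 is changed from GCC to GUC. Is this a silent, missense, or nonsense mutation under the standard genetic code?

Position 5 falls in codon 2: GCC → Ala.
After the substitution the codon is GUC → Val.
Ala ≠ Val, so this is a missense mutation.

missense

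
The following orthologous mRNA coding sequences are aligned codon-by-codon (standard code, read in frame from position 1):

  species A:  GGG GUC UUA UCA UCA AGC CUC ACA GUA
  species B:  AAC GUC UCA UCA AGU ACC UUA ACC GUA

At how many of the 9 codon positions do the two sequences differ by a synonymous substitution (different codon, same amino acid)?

3

Codon 1: GGG Gly / AAC Asn — nonsynonymous.
Codon 2: GUC Val / GUC Val — identical.
Codon 3: UUA Leu / UCA Ser — nonsynonymous.
Codon 4: UCA Ser / UCA Ser — identical.
Codon 5: UCA Ser / AGU Ser — synonymous.
Codon 6: AGC Ser / ACC Thr — nonsynonymous.
Codon 7: CUC Leu / UUA Leu — synonymous.
Codon 8: ACA Thr / ACC Thr — synonymous.
Codon 9: GUA Val / GUA Val — identical.
Synonymous differences: 3.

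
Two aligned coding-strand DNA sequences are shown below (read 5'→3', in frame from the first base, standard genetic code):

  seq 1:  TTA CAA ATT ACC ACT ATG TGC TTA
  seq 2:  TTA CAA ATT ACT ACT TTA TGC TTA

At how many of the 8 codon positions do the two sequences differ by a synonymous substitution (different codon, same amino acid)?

Codon 1: TTA Leu / TTA Leu — identical.
Codon 2: CAA Gln / CAA Gln — identical.
Codon 3: ATT Ile / ATT Ile — identical.
Codon 4: ACC Thr / ACT Thr — synonymous.
Codon 5: ACT Thr / ACT Thr — identical.
Codon 6: ATG Met / TTA Leu — nonsynonymous.
Codon 7: TGC Cys / TGC Cys — identical.
Codon 8: TTA Leu / TTA Leu — identical.
Synonymous differences: 1.

1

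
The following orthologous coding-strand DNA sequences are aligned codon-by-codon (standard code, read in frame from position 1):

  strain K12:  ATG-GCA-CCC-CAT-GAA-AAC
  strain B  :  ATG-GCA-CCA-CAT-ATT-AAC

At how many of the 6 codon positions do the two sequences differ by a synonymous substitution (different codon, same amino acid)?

Codon 1: ATG Met / ATG Met — identical.
Codon 2: GCA Ala / GCA Ala — identical.
Codon 3: CCC Pro / CCA Pro — synonymous.
Codon 4: CAT His / CAT His — identical.
Codon 5: GAA Glu / ATT Ile — nonsynonymous.
Codon 6: AAC Asn / AAC Asn — identical.
Synonymous differences: 1.

1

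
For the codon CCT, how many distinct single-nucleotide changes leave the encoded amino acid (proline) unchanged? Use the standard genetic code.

3

Position 1: none → 0 synonymous.
Position 2: none → 0 synonymous.
Position 3: CCC, CCA, CCG → 3 synonymous.
Total: 0 + 0 + 3 = 3.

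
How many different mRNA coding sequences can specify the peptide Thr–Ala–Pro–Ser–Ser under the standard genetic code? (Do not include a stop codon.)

Thr: 4 codons.
Ala: 4 codons.
Pro: 4 codons.
Ser: 6 codons.
Ser: 6 codons.
4 × 4 × 4 × 6 × 6 = 2304.

2304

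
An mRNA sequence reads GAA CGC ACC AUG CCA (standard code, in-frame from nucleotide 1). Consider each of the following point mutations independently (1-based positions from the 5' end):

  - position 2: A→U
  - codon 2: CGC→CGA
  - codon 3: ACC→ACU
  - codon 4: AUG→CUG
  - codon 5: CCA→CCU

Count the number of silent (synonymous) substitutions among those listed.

3

Codon 1: GAA (Glu) → GUA (Val) — missense.
Codon 2: CGC (Arg) → CGA (Arg) — synonymous.
Codon 3: ACC (Thr) → ACU (Thr) — synonymous.
Codon 4: AUG (Met) → CUG (Leu) — missense.
Codon 5: CCA (Pro) → CCU (Pro) — synonymous.
Synonymous: 3 of 5.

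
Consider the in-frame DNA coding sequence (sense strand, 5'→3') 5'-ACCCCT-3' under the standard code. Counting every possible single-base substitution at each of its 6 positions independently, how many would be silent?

Codon 1 (ACC, Thr): 3 synonymous substitutions.
Codon 2 (CCT, Pro): 3 synonymous substitutions.
Total: 3 + 3 = 6.

6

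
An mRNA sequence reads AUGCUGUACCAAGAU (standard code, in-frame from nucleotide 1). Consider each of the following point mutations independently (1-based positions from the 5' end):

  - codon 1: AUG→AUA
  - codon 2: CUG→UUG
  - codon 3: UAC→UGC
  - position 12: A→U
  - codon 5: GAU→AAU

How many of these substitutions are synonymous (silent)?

Codon 1: AUG (Met) → AUA (Ile) — missense.
Codon 2: CUG (Leu) → UUG (Leu) — synonymous.
Codon 3: UAC (Tyr) → UGC (Cys) — missense.
Codon 4: CAA (Gln) → CAU (His) — missense.
Codon 5: GAU (Asp) → AAU (Asn) — missense.
Synonymous: 1 of 5.

1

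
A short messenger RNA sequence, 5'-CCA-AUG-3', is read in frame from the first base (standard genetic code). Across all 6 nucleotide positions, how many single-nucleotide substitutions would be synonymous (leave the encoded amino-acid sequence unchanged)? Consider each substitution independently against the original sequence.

3

Codon 1 (CCA, Pro): 3 synonymous substitutions.
Codon 2 (AUG, Met): 0 synonymous substitutions.
Total: 3 + 0 = 3.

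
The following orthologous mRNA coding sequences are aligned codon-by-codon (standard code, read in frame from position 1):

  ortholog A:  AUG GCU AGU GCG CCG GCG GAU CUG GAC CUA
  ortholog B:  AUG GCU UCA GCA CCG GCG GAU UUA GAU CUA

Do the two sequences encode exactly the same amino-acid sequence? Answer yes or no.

Codon 1: AUG Met / AUG Met — identical.
Codon 2: GCU Ala / GCU Ala — identical.
Codon 3: AGU Ser / UCA Ser — synonymous.
Codon 4: GCG Ala / GCA Ala — synonymous.
Codon 5: CCG Pro / CCG Pro — identical.
Codon 6: GCG Ala / GCG Ala — identical.
Codon 7: GAU Asp / GAU Asp — identical.
Codon 8: CUG Leu / UUA Leu — synonymous.
Codon 9: GAC Asp / GAU Asp — synonymous.
Codon 10: CUA Leu / CUA Leu — identical.
Nonsynonymous differences: 0 → same protein.

yes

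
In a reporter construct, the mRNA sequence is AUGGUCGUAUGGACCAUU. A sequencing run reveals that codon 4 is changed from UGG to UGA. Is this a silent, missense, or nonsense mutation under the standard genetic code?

nonsense

Position 12 falls in codon 4: UGG → Trp.
After the substitution the codon is UGA → Stop.
The new codon is a stop codon, so this is a nonsense mutation.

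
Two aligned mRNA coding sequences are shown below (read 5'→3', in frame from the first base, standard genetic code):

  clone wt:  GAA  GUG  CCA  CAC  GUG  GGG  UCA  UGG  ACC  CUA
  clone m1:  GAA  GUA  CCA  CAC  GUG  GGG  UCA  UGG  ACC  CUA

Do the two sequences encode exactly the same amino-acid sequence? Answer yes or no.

Codon 1: GAA Glu / GAA Glu — identical.
Codon 2: GUG Val / GUA Val — synonymous.
Codon 3: CCA Pro / CCA Pro — identical.
Codon 4: CAC His / CAC His — identical.
Codon 5: GUG Val / GUG Val — identical.
Codon 6: GGG Gly / GGG Gly — identical.
Codon 7: UCA Ser / UCA Ser — identical.
Codon 8: UGG Trp / UGG Trp — identical.
Codon 9: ACC Thr / ACC Thr — identical.
Codon 10: CUA Leu / CUA Leu — identical.
Nonsynonymous differences: 0 → same protein.

yes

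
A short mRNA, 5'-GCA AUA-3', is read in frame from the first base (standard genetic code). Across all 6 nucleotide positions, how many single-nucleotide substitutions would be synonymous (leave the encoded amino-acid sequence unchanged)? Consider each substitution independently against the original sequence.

Codon 1 (GCA, Ala): 3 synonymous substitutions.
Codon 2 (AUA, Ile): 2 synonymous substitutions.
Total: 3 + 2 = 5.

5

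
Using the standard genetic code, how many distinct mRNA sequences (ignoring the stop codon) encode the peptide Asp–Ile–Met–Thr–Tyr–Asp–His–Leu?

1152

Asp: 2 codons.
Ile: 3 codons.
Met: 1 codon.
Thr: 4 codons.
Tyr: 2 codons.
Asp: 2 codons.
His: 2 codons.
Leu: 6 codons.
2 × 3 × 1 × 4 × 2 × 2 × 2 × 6 = 1152.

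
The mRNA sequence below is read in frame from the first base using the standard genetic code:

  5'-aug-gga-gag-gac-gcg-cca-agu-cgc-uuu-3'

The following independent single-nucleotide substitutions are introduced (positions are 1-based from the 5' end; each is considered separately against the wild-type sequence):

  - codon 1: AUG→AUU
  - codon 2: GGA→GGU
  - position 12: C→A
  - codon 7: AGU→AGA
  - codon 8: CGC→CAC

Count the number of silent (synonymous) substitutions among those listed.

Codon 1: AUG (Met) → AUU (Ile) — missense.
Codon 2: GGA (Gly) → GGU (Gly) — synonymous.
Codon 4: GAC (Asp) → GAA (Glu) — missense.
Codon 7: AGU (Ser) → AGA (Arg) — missense.
Codon 8: CGC (Arg) → CAC (His) — missense.
Synonymous: 1 of 5.

1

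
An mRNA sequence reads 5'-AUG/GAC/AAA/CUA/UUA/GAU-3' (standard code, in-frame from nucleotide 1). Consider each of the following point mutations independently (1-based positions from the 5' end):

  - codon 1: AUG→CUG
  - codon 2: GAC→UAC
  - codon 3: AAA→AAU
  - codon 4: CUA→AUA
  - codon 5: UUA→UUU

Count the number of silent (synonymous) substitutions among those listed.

0

Codon 1: AUG (Met) → CUG (Leu) — missense.
Codon 2: GAC (Asp) → UAC (Tyr) — missense.
Codon 3: AAA (Lys) → AAU (Asn) — missense.
Codon 4: CUA (Leu) → AUA (Ile) — missense.
Codon 5: UUA (Leu) → UUU (Phe) — missense.
Synonymous: 0 of 5.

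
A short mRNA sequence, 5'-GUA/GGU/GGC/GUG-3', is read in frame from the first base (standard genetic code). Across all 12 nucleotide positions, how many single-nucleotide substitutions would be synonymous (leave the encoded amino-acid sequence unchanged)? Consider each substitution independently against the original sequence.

Codon 1 (GUA, Val): 3 synonymous substitutions.
Codon 2 (GGU, Gly): 3 synonymous substitutions.
Codon 3 (GGC, Gly): 3 synonymous substitutions.
Codon 4 (GUG, Val): 3 synonymous substitutions.
Total: 3 + 3 + 3 + 3 = 12.

12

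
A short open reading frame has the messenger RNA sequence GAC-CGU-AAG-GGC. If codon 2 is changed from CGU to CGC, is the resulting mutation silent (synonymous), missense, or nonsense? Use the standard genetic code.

Position 6 falls in codon 2: CGU → Arg.
After the substitution the codon is CGC → Arg.
Both encode Arg, so the change is synonymous.

silent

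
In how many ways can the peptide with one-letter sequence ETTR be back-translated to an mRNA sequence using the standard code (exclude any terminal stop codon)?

Glu: 2 codons.
Thr: 4 codons.
Thr: 4 codons.
Arg: 6 codons.
2 × 4 × 4 × 6 = 192.

192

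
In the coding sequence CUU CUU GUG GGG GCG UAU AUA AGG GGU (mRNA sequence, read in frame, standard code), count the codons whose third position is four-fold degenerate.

Codon 1 CUU (Leu): third position 4-fold.
Codon 2 CUU (Leu): third position 4-fold.
Codon 3 GUG (Val): third position 4-fold.
Codon 4 GGG (Gly): third position 4-fold.
Codon 5 GCG (Ala): third position 4-fold.
Codon 6 UAU (Tyr): third position 2-fold.
Codon 7 AUA (Ile): third position 3-fold.
Codon 8 AGG (Arg): third position 2-fold.
Codon 9 GGU (Gly): third position 4-fold.
Four-fold degenerate third positions: 6.

6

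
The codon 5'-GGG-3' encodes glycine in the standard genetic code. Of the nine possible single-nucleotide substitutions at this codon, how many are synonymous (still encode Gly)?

3

Position 1: none → 0 synonymous.
Position 2: none → 0 synonymous.
Position 3: GGT, GGC, GGA → 3 synonymous.
Total: 0 + 0 + 3 = 3.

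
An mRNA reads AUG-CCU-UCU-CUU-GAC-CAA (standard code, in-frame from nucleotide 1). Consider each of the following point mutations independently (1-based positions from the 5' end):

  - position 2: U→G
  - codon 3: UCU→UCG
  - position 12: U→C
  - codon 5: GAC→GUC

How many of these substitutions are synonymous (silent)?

2

Codon 1: AUG (Met) → AGG (Arg) — missense.
Codon 3: UCU (Ser) → UCG (Ser) — synonymous.
Codon 4: CUU (Leu) → CUC (Leu) — synonymous.
Codon 5: GAC (Asp) → GUC (Val) — missense.
Synonymous: 2 of 4.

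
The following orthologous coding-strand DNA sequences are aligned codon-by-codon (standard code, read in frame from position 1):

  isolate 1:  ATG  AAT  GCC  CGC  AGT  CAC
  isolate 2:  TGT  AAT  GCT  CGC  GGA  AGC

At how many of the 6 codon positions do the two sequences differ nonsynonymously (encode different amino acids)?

3

Codon 1: ATG Met / TGT Cys — nonsynonymous.
Codon 2: AAT Asn / AAT Asn — identical.
Codon 3: GCC Ala / GCT Ala — synonymous.
Codon 4: CGC Arg / CGC Arg — identical.
Codon 5: AGT Ser / GGA Gly — nonsynonymous.
Codon 6: CAC His / AGC Ser — nonsynonymous.
Nonsynonymous differences: 3.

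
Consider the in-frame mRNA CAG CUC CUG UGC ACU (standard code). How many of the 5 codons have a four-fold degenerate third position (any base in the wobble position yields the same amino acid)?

Codon 1 CAG (Gln): third position 2-fold.
Codon 2 CUC (Leu): third position 4-fold.
Codon 3 CUG (Leu): third position 4-fold.
Codon 4 UGC (Cys): third position 2-fold.
Codon 5 ACU (Thr): third position 4-fold.
Four-fold degenerate third positions: 3.

3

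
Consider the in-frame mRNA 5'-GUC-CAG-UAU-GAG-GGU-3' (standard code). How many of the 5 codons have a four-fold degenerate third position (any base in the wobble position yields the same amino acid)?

2

Codon 1 GUC (Val): third position 4-fold.
Codon 2 CAG (Gln): third position 2-fold.
Codon 3 UAU (Tyr): third position 2-fold.
Codon 4 GAG (Glu): third position 2-fold.
Codon 5 GGU (Gly): third position 4-fold.
Four-fold degenerate third positions: 2.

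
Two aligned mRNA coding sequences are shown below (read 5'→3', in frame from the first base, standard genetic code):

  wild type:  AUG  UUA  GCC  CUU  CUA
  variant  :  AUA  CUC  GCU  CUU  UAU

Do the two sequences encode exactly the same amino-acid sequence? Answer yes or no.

no

Codon 1: AUG Met / AUA Ile — nonsynonymous.
Codon 2: UUA Leu / CUC Leu — synonymous.
Codon 3: GCC Ala / GCU Ala — synonymous.
Codon 4: CUU Leu / CUU Leu — identical.
Codon 5: CUA Leu / UAU Tyr — nonsynonymous.
Nonsynonymous differences: 2 → different protein.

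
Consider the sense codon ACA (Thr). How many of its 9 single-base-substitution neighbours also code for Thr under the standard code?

3

Position 1: none → 0 synonymous.
Position 2: none → 0 synonymous.
Position 3: ACU, ACC, ACG → 3 synonymous.
Total: 0 + 0 + 3 = 3.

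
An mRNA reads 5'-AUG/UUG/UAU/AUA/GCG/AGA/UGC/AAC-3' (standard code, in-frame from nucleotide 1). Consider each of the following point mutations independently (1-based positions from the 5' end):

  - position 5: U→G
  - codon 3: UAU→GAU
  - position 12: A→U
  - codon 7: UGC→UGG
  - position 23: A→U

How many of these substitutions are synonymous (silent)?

1

Codon 2: UUG (Leu) → UGG (Trp) — missense.
Codon 3: UAU (Tyr) → GAU (Asp) — missense.
Codon 4: AUA (Ile) → AUU (Ile) — synonymous.
Codon 7: UGC (Cys) → UGG (Trp) — missense.
Codon 8: AAC (Asn) → AUC (Ile) — missense.
Synonymous: 1 of 5.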